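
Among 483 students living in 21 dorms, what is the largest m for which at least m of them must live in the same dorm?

If each of the 21 dorms held at most 22, the total would be at most 21 × 22 = 462 < 483, a contradiction.
So at least one holds ⌈483/21⌉ = 23.

23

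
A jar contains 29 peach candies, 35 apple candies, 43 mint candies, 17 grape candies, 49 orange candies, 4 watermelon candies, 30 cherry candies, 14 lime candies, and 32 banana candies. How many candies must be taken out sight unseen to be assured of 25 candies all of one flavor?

180

Treat the 9 flavors as pigeonholes.
In the worst case we take at most 24 of each flavor, but all 17 grape, all 4 watermelon, and all 14 lime (fewer than 24), giving 24 + 24 + 24 + 17 + 24 + 4 + 24 + 14 + 24 = 179.
One more candy then forces some flavor to 25, so 179 + 1 = 180.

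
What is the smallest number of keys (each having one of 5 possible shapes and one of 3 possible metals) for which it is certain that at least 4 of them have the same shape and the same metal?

There are 5 × 3 = 15 (shape, metal) combinations acting as pigeonholes.
With 15 × 3 = 45 keys we could place exactly 3 in each, with no (shape, metal) pair reaching 4.
One more forces some (shape, metal) pair to hold 4, so 45 + 1 = 46.

46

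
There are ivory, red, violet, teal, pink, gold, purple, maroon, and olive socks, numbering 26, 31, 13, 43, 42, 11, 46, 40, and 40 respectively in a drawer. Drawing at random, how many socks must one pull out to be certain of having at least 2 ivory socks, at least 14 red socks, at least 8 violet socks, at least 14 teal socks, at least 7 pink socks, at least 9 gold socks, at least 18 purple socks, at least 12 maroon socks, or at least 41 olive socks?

117

The worst case stops just short of every target: 1 ivory, 13 red, 7 violet, 13 teal, 6 pink, 8 gold, 17 purple, 11 maroon, 40 olive — 1 + 13 + 7 + 13 + 6 + 8 + 17 + 11 + 40 = 116 socks.
One more sock must push some color to its target, so 116 + 1 = 117.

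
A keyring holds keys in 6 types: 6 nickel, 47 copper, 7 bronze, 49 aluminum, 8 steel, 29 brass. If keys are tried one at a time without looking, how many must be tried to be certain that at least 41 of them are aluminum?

The worst case draws every non-aluminum key first: 6 + 47 + 7 + 8 + 29 = 97.
The next 41 draws are then forced to be aluminum, giving 97 + 41 = 138.

138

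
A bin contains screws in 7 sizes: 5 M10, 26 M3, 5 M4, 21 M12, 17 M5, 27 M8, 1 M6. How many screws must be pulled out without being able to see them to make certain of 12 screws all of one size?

56

In the worst case we take at most 11 of each size, but all 5 M10, all 5 M4, and all 1 M6 (fewer than 11), giving 5 + 11 + 5 + 11 + 11 + 11 + 1 = 55.
One more screw then forces some size to 12, so 55 + 1 = 56.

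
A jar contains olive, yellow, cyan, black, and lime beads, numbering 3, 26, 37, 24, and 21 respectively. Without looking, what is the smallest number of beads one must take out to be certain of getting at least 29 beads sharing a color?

Treat the 5 colors as pigeonholes.
In the worst case we take at most 28 of each color, but all 3 olive, all 26 yellow, all 24 black, and all 21 lime (fewer than 28), giving 3 + 26 + 28 + 24 + 21 = 102.
One more bead then forces some color to 29, so 102 + 1 = 103.

103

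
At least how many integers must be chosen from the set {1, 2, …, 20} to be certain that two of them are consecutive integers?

Partition {1, …, 20} into 10 pairs: {1,2}, {3,4}, …, {19,20}.
Choosing 10 integers — say the 10 even numbers 2, 4, …, 20 — takes one from each pair and avoids the property.
Choosing 11 forces two into the same pair by pigeonhole, and those are consecutive. So 11.

11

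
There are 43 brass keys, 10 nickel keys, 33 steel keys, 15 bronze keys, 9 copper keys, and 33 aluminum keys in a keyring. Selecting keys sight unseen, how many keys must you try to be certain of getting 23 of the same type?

In the worst case we take at most 22 of each type, but all 10 nickel, all 15 bronze, and all 9 copper (fewer than 22), giving 22 + 10 + 22 + 15 + 9 + 22 = 100.
One more key then forces some type to 23, so 100 + 1 = 101.

101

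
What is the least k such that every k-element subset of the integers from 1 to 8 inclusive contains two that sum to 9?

Partition {1, …, 8} into 4 pairs: {1,8}, {2,7}, …, {4,5}.
Choosing 4 integers — say the integers 1 through 4 — takes one from each pair and avoids the property.
Choosing 5 forces two into the same pair by pigeonhole, and those sum to 9. So 5.

5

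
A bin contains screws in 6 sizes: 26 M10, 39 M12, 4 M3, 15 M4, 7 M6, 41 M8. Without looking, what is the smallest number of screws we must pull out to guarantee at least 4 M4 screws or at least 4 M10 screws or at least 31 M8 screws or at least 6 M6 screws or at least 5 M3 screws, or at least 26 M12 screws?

71

Each of the 6 sizes has its own threshold; avoid all of them simultaneously.
The worst case stops just short of every target: 3 M10, 25 M12, 4 M3, 3 M4, 5 M6, 30 M8 — 3 + 25 + 4 + 3 + 5 + 30 = 70 screws.
One more screw must push some size to its target, so 70 + 1 = 71.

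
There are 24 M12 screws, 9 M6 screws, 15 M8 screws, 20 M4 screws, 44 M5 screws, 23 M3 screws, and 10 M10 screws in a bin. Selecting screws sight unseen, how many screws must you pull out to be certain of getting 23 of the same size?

In the worst case we take at most 22 of each size, but all 9 M6, all 15 M8, all 20 M4, and all 10 M10 (fewer than 22), giving 22 + 9 + 15 + 20 + 22 + 22 + 10 = 120.
One more screw then forces some size to 23, so 120 + 1 = 121.

121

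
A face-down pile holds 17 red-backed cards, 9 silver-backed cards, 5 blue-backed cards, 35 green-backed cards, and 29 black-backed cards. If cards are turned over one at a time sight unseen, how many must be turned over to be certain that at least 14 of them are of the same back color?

54

In the worst case we take at most 13 of each back color, but all 9 silver-backed and all 5 blue-backed (fewer than 13), giving 13 + 9 + 5 + 13 + 13 = 53.
One more card then forces some back color to 14, so 53 + 1 = 54.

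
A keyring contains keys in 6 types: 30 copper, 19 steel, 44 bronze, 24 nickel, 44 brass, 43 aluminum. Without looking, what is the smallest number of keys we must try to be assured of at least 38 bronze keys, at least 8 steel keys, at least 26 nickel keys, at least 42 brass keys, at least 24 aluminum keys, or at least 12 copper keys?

The worst case stops just short of every target: 11 copper, 7 steel, 37 bronze, all 24 nickel, 41 brass, 23 aluminum — 11 + 7 + 37 + 24 + 41 + 23 = 143 keys.
One more key must push some type to its target, so 143 + 1 = 144.

144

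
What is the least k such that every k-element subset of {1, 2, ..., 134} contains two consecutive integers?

Partition {1, …, 134} into 67 pairs: {1,2}, {3,4}, …, {133,134}.
Choosing 67 integers — say the 67 even numbers 2, 4, …, 134 — takes one from each pair and avoids the property.
Choosing 68 forces two into the same pair by pigeonhole, and those are consecutive. So 68.

68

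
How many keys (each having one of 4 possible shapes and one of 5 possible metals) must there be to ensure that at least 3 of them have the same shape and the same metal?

41

There are 4 × 5 = 20 (shape, metal) combinations acting as pigeonholes.
With 20 × 2 = 40 keys we could place exactly 2 in each, with no (shape, metal) pair reaching 3.
One more forces some (shape, metal) pair to hold 3, so 40 + 1 = 41.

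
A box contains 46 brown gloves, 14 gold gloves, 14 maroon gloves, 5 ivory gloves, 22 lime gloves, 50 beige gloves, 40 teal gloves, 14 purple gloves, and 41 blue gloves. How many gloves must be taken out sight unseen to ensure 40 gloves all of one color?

226

Treat the 9 colors as pigeonholes.
In the worst case we take at most 39 of each color, but all 14 gold, all 14 maroon, all 5 ivory, all 22 lime, and all 14 purple (fewer than 39), giving 39 + 14 + 14 + 5 + 22 + 39 + 39 + 14 + 39 = 225.
One more glove then forces some color to 40, so 225 + 1 = 226.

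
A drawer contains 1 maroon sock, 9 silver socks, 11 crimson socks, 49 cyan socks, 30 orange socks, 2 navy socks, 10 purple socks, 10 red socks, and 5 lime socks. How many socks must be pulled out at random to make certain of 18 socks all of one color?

Treat the 9 colors as pigeonholes.
In the worst case we take at most 17 of each color, but all 1 maroon, all 9 silver, all 11 crimson, all 2 navy, all 10 purple, all 10 red, and all 5 lime (fewer than 17), giving 1 + 9 + 11 + 17 + 17 + 2 + 10 + 10 + 5 = 82.
One more sock then forces some color to 18, so 82 + 1 = 83.

83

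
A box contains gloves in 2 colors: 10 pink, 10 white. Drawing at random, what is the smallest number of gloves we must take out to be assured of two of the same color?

3

The worst case takes 1 glove of each color without reaching 2 of any: 2 × 1 = 2.
The next glove must bring some color to 2, so 2 + 1 = 3.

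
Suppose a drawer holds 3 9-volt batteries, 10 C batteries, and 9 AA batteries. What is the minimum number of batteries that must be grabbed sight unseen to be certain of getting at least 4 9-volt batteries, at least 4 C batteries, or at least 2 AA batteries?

The worst case stops just short of every target: 3 9-volt, 3 C, 1 AA — 3 + 3 + 1 = 7 batteries.
One more battery must push some type to its target, so 7 + 1 = 8.

8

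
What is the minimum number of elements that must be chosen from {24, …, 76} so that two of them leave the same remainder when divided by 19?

Group the integers by remainder mod 19; there are 19 residue classes, each nonempty in this range.
Choosing one from each class (19 integers) avoids any shared remainder.
One more choice must repeat a class, so two differ by a multiple of 19. Hence 19 + 1 = 20.

20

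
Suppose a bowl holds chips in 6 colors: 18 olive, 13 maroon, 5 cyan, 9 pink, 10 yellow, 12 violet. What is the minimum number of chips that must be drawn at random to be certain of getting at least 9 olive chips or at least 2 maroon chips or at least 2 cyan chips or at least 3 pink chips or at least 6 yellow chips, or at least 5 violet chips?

22

Each of the 6 colors has its own threshold; avoid all of them simultaneously.
The worst case stops just short of every target: 8 olive, 1 maroon, 1 cyan, 2 pink, 5 yellow, 4 violet — 8 + 1 + 1 + 2 + 5 + 4 = 21 chips.
One more chip must push some color to its target, so 21 + 1 = 22.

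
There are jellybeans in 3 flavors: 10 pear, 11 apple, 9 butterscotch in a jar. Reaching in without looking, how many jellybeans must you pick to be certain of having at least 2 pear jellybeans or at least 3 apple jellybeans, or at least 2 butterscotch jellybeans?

The worst case stops just short of every target: 1 pear, 2 apple, 1 butterscotch — 1 + 2 + 1 = 4 jellybeans.
One more jellybean must push some flavor to its target, so 4 + 1 = 5.

5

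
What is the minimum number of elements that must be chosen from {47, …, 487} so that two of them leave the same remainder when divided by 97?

98

Group the integers by remainder mod 97; there are 97 residue classes, each nonempty in this range.
Choosing one from each class (97 integers) avoids any shared remainder.
One more choice must repeat a class, so two differ by a multiple of 97. Hence 97 + 1 = 98.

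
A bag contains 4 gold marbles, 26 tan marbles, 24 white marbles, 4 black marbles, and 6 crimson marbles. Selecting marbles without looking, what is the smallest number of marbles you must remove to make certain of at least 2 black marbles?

62

To avoid black marbles as long as possible, exhaust the other 4 colors first.
The worst case draws every non-black marble first: 4 + 26 + 24 + 6 = 60.
The next 2 draws are then forced to be black, giving 60 + 2 = 62.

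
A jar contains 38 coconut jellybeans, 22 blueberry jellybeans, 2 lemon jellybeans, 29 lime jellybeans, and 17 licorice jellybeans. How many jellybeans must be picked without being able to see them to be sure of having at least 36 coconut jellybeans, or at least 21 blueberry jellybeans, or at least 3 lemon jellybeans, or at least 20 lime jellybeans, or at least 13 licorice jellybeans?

89

The worst case stops just short of every target: 35 coconut, 20 blueberry, 2 lemon, 19 lime, 12 licorice — 35 + 20 + 2 + 19 + 12 = 88 jellybeans.
One more jellybean must push some flavor to its target, so 88 + 1 = 89.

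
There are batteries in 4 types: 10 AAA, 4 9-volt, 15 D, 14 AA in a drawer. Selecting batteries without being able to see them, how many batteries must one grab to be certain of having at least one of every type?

The hardest type to obtain is 9-volt: we could draw every other battery first — 43 − 4 = 39 batteries — without a single 9-volt one.
The next draw must be 9-volt, so 39 + 1 = 40.

40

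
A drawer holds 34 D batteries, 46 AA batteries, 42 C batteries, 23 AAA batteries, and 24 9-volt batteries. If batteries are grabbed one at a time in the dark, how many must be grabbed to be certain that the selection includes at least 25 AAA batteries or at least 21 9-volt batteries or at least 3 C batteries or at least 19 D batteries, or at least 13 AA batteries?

The worst case stops just short of every target: 18 D, 12 AA, 2 C, all 23 AAA, 20 9-volt — 18 + 12 + 2 + 23 + 20 = 75 batteries.
One more battery must push some type to its target, so 75 + 1 = 76.

76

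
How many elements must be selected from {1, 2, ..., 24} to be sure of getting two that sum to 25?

13

Partition {1, …, 24} into 12 pairs: {1,24}, {2,23}, …, {12,13}.
Choosing 12 integers — say the integers 1 through 12 — takes one from each pair and avoids the property.
Choosing 13 forces two into the same pair by pigeonhole, and those sum to 25. So 13.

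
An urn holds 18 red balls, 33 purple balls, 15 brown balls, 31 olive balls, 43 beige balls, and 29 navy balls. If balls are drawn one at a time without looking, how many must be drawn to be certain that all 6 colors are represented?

155

The hardest color to obtain is brown: we could draw every other ball first — 169 − 15 = 154 balls — without a single brown one.
The next draw must be brown, so 154 + 1 = 155.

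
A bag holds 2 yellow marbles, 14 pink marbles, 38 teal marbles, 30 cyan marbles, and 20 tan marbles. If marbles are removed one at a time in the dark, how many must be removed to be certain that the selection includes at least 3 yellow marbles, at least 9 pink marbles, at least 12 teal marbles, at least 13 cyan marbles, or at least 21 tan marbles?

Each of the 5 colors has its own threshold; avoid all of them simultaneously.
The worst case stops just short of every target: 2 yellow, 8 pink, 11 teal, 12 cyan, 20 tan — 2 + 8 + 11 + 12 + 20 = 53 marbles.
One more marble must push some color to its target, so 53 + 1 = 54.

54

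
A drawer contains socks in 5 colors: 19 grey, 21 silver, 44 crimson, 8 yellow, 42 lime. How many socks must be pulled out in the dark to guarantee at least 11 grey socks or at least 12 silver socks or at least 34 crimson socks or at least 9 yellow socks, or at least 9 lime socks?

The worst case stops just short of every target: 10 grey, 11 silver, 33 crimson, 8 yellow, 8 lime — 10 + 11 + 33 + 8 + 8 = 70 socks.
One more sock must push some color to its target, so 70 + 1 = 71.

71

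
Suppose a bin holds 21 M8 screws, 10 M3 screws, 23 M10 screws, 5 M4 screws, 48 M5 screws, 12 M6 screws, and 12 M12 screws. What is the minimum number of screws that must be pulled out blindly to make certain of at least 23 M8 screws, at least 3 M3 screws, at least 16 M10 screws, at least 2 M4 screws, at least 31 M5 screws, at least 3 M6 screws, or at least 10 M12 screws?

81

The worst case stops just short of every target: all 21 M8, 2 M3, 15 M10, 1 M4, 30 M5, 2 M6, 9 M12 — 21 + 2 + 15 + 1 + 30 + 2 + 9 = 80 screws.
One more screw must push some size to its target, so 80 + 1 = 81.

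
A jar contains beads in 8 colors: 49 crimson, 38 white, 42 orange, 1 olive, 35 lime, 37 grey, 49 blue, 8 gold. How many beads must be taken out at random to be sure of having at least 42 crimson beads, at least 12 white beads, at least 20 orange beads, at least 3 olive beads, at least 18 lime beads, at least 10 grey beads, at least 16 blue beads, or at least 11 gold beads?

122

The worst case stops just short of every target: 41 crimson, 11 white, 19 orange, all 1 olive, 17 lime, 9 grey, 15 blue, all 8 gold — 41 + 11 + 19 + 1 + 17 + 9 + 15 + 8 = 121 beads.
One more bead must push some color to its target, so 121 + 1 = 122.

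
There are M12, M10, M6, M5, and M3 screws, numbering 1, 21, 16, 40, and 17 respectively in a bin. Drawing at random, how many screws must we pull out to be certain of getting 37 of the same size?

92

Treat the 5 sizes as pigeonholes.
In the worst case we take at most 36 of each size, but all 1 M12, all 21 M10, all 16 M6, and all 17 M3 (fewer than 36), giving 1 + 21 + 16 + 36 + 17 = 91.
One more screw then forces some size to 37, so 91 + 1 = 92.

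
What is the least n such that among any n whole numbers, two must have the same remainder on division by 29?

30

Two integers differ by a multiple of 29 exactly when they share a remainder mod 29.
There are 29 residue classes mod 29, so 29 integers can all lie in distinct classes.
One more integer must repeat a residue, giving a difference divisible by 29. So n = 29 + 1 = 30.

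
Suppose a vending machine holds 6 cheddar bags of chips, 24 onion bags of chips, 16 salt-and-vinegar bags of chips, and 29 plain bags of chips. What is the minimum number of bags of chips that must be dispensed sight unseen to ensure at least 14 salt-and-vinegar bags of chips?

73

The worst case draws every non-salt-and-vinegar bag of chips first: 6 + 24 + 29 = 59.
The next 14 draws are then forced to be salt-and-vinegar, giving 59 + 14 = 73.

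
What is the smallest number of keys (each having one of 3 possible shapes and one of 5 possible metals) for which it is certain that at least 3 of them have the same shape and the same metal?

31

There are 3 × 5 = 15 (shape, metal) combinations acting as pigeonholes.
With 15 × 2 = 30 keys we could place exactly 2 in each, with no (shape, metal) pair reaching 3.
One more forces some (shape, metal) pair to hold 3, so 30 + 1 = 31.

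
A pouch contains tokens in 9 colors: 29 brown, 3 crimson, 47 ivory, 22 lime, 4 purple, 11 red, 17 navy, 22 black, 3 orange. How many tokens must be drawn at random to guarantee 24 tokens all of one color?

129

Treat the 9 colors as pigeonholes.
In the worst case we take at most 23 of each color, but all 3 crimson, all 22 lime, all 4 purple, all 11 red, all 17 navy, all 22 black, and all 3 orange (fewer than 23), giving 23 + 3 + 23 + 22 + 4 + 11 + 17 + 22 + 3 = 128.
One more token then forces some color to 24, so 128 + 1 = 129.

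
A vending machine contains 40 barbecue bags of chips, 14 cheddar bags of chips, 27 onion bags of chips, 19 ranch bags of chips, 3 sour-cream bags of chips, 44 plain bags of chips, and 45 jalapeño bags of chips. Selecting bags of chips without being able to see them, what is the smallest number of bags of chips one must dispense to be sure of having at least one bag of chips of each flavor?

190

The hardest flavor to obtain is sour-cream: we could draw every other bag of chips first — 192 − 3 = 189 bags of chips — without a single sour-cream one.
The next draw must be sour-cream, so 189 + 1 = 190.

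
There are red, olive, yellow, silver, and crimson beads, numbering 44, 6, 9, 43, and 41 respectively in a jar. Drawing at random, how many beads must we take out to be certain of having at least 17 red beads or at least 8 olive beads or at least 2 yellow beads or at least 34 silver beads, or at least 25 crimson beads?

81

Each of the 5 colors has its own threshold; avoid all of them simultaneously.
The worst case stops just short of every target: 16 red, all 6 olive, 1 yellow, 33 silver, 24 crimson — 16 + 6 + 1 + 33 + 24 = 80 beads.
One more bead must push some color to its target, so 80 + 1 = 81.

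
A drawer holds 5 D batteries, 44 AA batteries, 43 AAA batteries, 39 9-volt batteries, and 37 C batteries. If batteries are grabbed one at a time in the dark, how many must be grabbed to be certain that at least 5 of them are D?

The worst case draws every non-D battery first: 44 + 43 + 39 + 37 = 163.
The next 5 draws are then forced to be D, giving 163 + 5 = 168.

168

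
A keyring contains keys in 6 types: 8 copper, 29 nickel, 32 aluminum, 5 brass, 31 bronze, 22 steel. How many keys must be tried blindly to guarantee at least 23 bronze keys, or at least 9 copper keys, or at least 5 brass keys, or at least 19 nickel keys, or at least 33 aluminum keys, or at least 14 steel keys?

98

Each of the 6 types has its own threshold; avoid all of them simultaneously.
The worst case stops just short of every target: 8 copper, 18 nickel, 32 aluminum, 4 brass, 22 bronze, 13 steel — 8 + 18 + 32 + 4 + 22 + 13 = 97 keys.
One more key must push some type to its target, so 97 + 1 = 98.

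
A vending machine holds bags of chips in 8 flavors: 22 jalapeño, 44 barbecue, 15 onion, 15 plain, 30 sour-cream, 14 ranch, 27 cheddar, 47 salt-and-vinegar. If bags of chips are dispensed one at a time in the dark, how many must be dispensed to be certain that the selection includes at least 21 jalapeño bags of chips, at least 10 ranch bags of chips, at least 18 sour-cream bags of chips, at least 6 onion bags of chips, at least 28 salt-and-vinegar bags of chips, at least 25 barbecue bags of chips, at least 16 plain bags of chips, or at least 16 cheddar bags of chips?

The worst case stops just short of every target: 20 jalapeño, 24 barbecue, 5 onion, 15 plain, 17 sour-cream, 9 ranch, 15 cheddar, 27 salt-and-vinegar — 20 + 24 + 5 + 15 + 17 + 9 + 15 + 27 = 132 bags of chips.
One more bag of chips must push some flavor to its target, so 132 + 1 = 133.

133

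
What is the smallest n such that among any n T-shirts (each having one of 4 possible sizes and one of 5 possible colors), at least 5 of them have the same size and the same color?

There are 4 × 5 = 20 (size, color) combinations acting as pigeonholes.
With 20 × 4 = 80 T-shirts we could place exactly 4 in each, with no (size, color) pair reaching 5.
One more forces some (size, color) pair to hold 5, so 80 + 1 = 81.

81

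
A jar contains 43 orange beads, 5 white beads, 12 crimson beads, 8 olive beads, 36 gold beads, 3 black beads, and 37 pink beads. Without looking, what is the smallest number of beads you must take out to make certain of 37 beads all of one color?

137

In the worst case we take at most 36 of each color, but all 5 white, all 12 crimson, all 8 olive, and all 3 black (fewer than 36), giving 36 + 5 + 12 + 8 + 36 + 3 + 36 = 136.
One more bead then forces some color to 37, so 136 + 1 = 137.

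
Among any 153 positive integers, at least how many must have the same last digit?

16

If each of the 10 possible last digits held at most 15, the total would be at most 10 × 15 = 150 < 153, a contradiction.
So at least one holds ⌈153/10⌉ = 16.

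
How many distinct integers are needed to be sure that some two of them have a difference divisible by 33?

34

Two integers differ by a multiple of 33 exactly when they share a remainder mod 33.
There are 33 residue classes mod 33, so 33 integers can all lie in distinct classes.
One more integer must repeat a residue, giving a difference divisible by 33. So n = 33 + 1 = 34.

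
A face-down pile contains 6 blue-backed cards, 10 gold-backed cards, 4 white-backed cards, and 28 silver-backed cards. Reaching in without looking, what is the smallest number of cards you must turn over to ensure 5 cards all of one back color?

Treat the 4 back colors as pigeonholes.
The worst case takes 4 cards of each back color without reaching 5 of any: 4 × 4 = 16.
The next card must bring some back color to 5, so 16 + 1 = 17.

17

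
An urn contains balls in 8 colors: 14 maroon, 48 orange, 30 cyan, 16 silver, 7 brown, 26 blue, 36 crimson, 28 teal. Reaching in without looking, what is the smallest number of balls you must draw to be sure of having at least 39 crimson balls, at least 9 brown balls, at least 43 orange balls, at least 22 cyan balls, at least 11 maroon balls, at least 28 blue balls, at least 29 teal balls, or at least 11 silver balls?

181

The worst case stops just short of every target: 10 maroon, 42 orange, 21 cyan, 10 silver, all 7 brown, all 26 blue, all 36 crimson, 28 teal — 10 + 42 + 21 + 10 + 7 + 26 + 36 + 28 = 180 balls.
One more ball must push some color to its target, so 180 + 1 = 181.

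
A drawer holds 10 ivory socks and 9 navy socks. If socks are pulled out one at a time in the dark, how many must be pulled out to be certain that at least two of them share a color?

3

The worst case takes 1 sock of each color without reaching 2 of any: 2 × 1 = 2.
The next sock must bring some color to 2, so 2 + 1 = 3.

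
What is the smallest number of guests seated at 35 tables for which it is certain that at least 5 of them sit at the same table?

141

There are 35 tables acting as pigeonholes.
With 35 × 4 = 140 guests we could place exactly 4 in each, with no class reaching 5.
One more forces some class to hold 5, so 140 + 1 = 141.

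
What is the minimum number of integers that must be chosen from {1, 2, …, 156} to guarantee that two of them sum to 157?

Partition {1, …, 156} into 78 pairs: {1,156}, {2,155}, …, {78,79}.
Choosing 78 integers — say the integers 1 through 78 — takes one from each pair and avoids the property.
Choosing 79 forces two into the same pair by pigeonhole, and those sum to 157. So 79.

79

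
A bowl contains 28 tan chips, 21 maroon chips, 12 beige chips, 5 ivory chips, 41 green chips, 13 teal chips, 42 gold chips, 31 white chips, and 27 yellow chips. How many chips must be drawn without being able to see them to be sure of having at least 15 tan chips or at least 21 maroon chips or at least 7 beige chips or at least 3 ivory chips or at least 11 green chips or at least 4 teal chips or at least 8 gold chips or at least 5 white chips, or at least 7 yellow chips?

The worst case stops just short of every target: 14 tan, 20 maroon, 6 beige, 2 ivory, 10 green, 3 teal, 7 gold, 4 white, 6 yellow — 14 + 20 + 6 + 2 + 10 + 3 + 7 + 4 + 6 = 72 chips.
One more chip must push some color to its target, so 72 + 1 = 73.

73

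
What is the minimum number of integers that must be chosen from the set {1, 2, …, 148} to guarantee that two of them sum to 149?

Partition {1, …, 148} into 74 pairs: {1,148}, {2,147}, …, {74,75}.
Choosing 74 integers — say the integers 1 through 74 — takes one from each pair and avoids the property.
Choosing 75 forces two into the same pair by pigeonhole, and those sum to 149. So 75.

75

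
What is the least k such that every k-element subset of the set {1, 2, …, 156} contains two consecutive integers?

Partition {1, …, 156} into 78 pairs: {1,2}, {3,4}, …, {155,156}.
Choosing 78 integers — say the 78 even numbers 2, 4, …, 156 — takes one from each pair and avoids the property.
Choosing 79 forces two into the same pair by pigeonhole, and those are consecutive. So 79.

79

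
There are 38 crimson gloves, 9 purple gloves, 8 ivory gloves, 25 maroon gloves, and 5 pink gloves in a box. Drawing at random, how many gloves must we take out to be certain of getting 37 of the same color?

84

Treat the 5 colors as pigeonholes.
In the worst case we take at most 36 of each color, but all 9 purple, all 8 ivory, all 25 maroon, and all 5 pink (fewer than 36), giving 36 + 9 + 8 + 25 + 5 = 83.
One more glove then forces some color to 37, so 83 + 1 = 84.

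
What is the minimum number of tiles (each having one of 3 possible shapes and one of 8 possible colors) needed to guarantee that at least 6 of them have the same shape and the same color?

121

There are 3 × 8 = 24 (shape, color) combinations acting as pigeonholes.
With 24 × 5 = 120 tiles we could place exactly 5 in each, with no (shape, color) pair reaching 6.
One more forces some (shape, color) pair to hold 6, so 120 + 1 = 121.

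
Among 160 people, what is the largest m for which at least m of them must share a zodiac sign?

There are 12 zodiac signs, which serve as the pigeonholes.
If each of the 12 zodiac signs held at most 13, the total would be at most 12 × 13 = 156 < 160, a contradiction.
So at least one holds ⌈160/12⌉ = 14.

14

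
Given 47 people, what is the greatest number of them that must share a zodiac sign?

4

If each of the 12 zodiac signs held at most 3, the total would be at most 12 × 3 = 36 < 47, a contradiction.
So at least one holds ⌈47/12⌉ = 4.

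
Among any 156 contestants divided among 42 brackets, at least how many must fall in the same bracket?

4

The 156 contestants fall into 42 brackets.
If each of the 42 brackets held at most 3, the total would be at most 42 × 3 = 126 < 156, a contradiction.
So at least one holds ⌈156/42⌉ = 4.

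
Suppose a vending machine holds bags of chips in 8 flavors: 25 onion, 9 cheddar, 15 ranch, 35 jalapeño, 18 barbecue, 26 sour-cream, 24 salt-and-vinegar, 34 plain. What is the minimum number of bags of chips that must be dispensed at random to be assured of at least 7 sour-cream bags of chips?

167

The worst case draws every non-sour-cream bag of chips first: 25 + 9 + 15 + 35 + 18 + 24 + 34 = 160.
The next 7 draws are then forced to be sour-cream, giving 160 + 7 = 167.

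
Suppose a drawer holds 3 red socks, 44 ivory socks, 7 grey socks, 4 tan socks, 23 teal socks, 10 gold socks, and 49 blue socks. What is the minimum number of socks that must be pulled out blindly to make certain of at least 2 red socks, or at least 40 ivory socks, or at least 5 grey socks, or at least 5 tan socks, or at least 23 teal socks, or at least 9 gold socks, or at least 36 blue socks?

114

The worst case stops just short of every target: 1 red, 39 ivory, 4 grey, 4 tan, 22 teal, 8 gold, 35 blue — 1 + 39 + 4 + 4 + 22 + 8 + 35 = 113 socks.
One more sock must push some color to its target, so 113 + 1 = 114.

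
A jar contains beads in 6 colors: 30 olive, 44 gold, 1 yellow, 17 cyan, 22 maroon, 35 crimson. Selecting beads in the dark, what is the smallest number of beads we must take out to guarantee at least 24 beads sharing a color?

Treat the 6 colors as pigeonholes.
In the worst case we take at most 23 of each color, but all 1 yellow, all 17 cyan, and all 22 maroon (fewer than 23), giving 23 + 23 + 1 + 17 + 22 + 23 = 109.
One more bead then forces some color to 24, so 109 + 1 = 110.

110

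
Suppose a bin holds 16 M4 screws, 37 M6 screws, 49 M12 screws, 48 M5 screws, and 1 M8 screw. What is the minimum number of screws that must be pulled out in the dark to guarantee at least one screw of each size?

The hardest size to obtain is M8: we could draw every other screw first — 151 − 1 = 150 screws — without a single M8 one.
The next draw must be M8, so 150 + 1 = 151.

151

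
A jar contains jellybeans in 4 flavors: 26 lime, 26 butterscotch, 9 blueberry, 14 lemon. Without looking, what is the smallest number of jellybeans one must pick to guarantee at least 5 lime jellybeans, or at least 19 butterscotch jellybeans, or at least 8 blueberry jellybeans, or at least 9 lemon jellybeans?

Each of the 4 flavors has its own threshold; avoid all of them simultaneously.
The worst case stops just short of every target: 4 lime, 18 butterscotch, 7 blueberry, 8 lemon — 4 + 18 + 7 + 8 = 37 jellybeans.
One more jellybean must push some flavor to its target, so 37 + 1 = 38.

38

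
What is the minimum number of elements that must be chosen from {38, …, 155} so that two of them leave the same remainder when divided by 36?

37

Group the integers by remainder mod 36; there are 36 residue classes, each nonempty in this range.
Choosing one from each class (36 integers) avoids any shared remainder.
One more choice must repeat a class, so two differ by a multiple of 36. Hence 36 + 1 = 37.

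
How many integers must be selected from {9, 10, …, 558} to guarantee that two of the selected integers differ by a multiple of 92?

Group the integers by remainder mod 92; there are 92 residue classes, each nonempty in this range.
Choosing one from each class (92 integers) avoids any shared remainder.
One more choice must repeat a class, so two differ by a multiple of 92. Hence 92 + 1 = 93.

93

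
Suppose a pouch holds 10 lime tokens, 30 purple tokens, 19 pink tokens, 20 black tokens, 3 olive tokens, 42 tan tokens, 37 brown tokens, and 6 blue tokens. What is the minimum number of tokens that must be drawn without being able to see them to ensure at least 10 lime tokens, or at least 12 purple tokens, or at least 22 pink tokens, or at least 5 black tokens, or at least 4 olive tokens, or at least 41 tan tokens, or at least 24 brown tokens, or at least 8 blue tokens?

116

The worst case stops just short of every target: 9 lime, 11 purple, all 19 pink, 4 black, 3 olive, 40 tan, 23 brown, all 6 blue — 9 + 11 + 19 + 4 + 3 + 40 + 23 + 6 = 115 tokens.
One more token must push some color to its target, so 115 + 1 = 116.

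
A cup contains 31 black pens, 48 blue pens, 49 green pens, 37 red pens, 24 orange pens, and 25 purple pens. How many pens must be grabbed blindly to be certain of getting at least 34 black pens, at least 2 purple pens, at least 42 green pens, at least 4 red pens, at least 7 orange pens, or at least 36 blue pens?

Each of the 6 ink colors has its own threshold; avoid all of them simultaneously.
The worst case stops just short of every target: all 31 black, 35 blue, 41 green, 3 red, 6 orange, 1 purple — 31 + 35 + 41 + 3 + 6 + 1 = 117 pens.
One more pen must push some ink color to its target, so 117 + 1 = 118.

118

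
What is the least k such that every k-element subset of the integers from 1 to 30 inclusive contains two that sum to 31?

Partition {1, …, 30} into 15 pairs: {1,30}, {2,29}, …, {15,16}.
Choosing 15 integers — say the integers 1 through 15 — takes one from each pair and avoids the property.
Choosing 16 forces two into the same pair by pigeonhole, and those sum to 31. So 16.

16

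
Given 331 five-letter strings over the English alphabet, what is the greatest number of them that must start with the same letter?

13

The 331 five-letter strings over the English alphabet fall into 26 possible first letters.
If each of the 26 possible first letters held at most 12, the total would be at most 26 × 12 = 312 < 331, a contradiction.
So at least one holds ⌈331/26⌉ = 13.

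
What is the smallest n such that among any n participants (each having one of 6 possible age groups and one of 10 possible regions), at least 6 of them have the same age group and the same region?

301

There are 6 × 10 = 60 (age group, region) combinations acting as pigeonholes.
With 60 × 5 = 300 participants we could place exactly 5 in each, with no (age group, region) pair reaching 6.
One more forces some (age group, region) pair to hold 6, so 300 + 1 = 301.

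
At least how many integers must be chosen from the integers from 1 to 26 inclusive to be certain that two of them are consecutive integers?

Partition {1, …, 26} into 13 pairs: {1,2}, {3,4}, …, {25,26}.
Choosing 13 integers — say the 13 even numbers 2, 4, …, 26 — takes one from each pair and avoids the property.
Choosing 14 forces two into the same pair by pigeonhole, and those are consecutive. So 14.

14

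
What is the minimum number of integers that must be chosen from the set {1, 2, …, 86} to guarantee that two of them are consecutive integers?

Partition {1, …, 86} into 43 pairs: {1,2}, {3,4}, …, {85,86}.
Choosing 43 integers — say the 43 even numbers 2, 4, …, 86 — takes one from each pair and avoids the property.
Choosing 44 forces two into the same pair by pigeonhole, and those are consecutive. So 44.

44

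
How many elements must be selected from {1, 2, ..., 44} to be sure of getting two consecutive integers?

23

Partition {1, …, 44} into 22 pairs: {1,2}, {3,4}, …, {43,44}.
Choosing 22 integers — say the 22 even numbers 2, 4, …, 44 — takes one from each pair and avoids the property.
Choosing 23 forces two into the same pair by pigeonhole, and those are consecutive. So 23.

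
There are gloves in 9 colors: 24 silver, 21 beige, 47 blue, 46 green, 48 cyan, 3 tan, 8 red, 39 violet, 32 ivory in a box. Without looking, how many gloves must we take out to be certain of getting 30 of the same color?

202

Treat the 9 colors as pigeonholes.
In the worst case we take at most 29 of each color, but all 24 silver, all 21 beige, all 3 tan, and all 8 red (fewer than 29), giving 24 + 21 + 29 + 29 + 29 + 3 + 8 + 29 + 29 = 201.
One more glove then forces some color to 30, so 201 + 1 = 202.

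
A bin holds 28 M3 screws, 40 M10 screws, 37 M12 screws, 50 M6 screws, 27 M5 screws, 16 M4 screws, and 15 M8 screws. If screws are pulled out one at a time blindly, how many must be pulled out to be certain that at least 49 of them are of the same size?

Treat the 7 sizes as pigeonholes.
In the worst case we take at most 48 of each size, but all 28 M3, all 40 M10, all 37 M12, all 27 M5, all 16 M4, and all 15 M8 (fewer than 48), giving 28 + 40 + 37 + 48 + 27 + 16 + 15 = 211.
One more screw then forces some size to 49, so 211 + 1 = 212.

212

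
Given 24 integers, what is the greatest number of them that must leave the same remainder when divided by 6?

4

The 24 integers fall into 6 residue classes modulo 6.
If each of the 6 residue classes modulo 6 held at most 3, the total would be at most 6 × 3 = 18 < 24, a contradiction.
So at least one holds ⌈24/6⌉ = 4.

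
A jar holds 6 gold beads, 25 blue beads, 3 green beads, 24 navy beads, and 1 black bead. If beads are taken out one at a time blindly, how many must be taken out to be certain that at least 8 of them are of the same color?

Treat the 5 colors as pigeonholes.
In the worst case we take at most 7 of each color, but all 6 gold, all 3 green, and all 1 black (fewer than 7), giving 6 + 7 + 3 + 7 + 1 = 24.
One more bead then forces some color to 8, so 24 + 1 = 25.

25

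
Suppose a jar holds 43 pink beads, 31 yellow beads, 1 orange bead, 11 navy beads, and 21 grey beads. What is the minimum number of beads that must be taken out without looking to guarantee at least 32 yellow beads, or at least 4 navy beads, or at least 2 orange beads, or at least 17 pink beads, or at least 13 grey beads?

The worst case stops just short of every target: 16 pink, 31 yellow, 1 orange, 3 navy, 12 grey — 16 + 31 + 1 + 3 + 12 = 63 beads.
One more bead must push some color to its target, so 63 + 1 = 64.

64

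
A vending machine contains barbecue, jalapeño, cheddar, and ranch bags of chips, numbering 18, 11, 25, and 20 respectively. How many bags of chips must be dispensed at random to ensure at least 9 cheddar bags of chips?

To avoid cheddar bags of chips as long as possible, exhaust the other 3 flavors first.
The worst case draws every non-cheddar bag of chips first: 18 + 11 + 20 = 49.
The next 9 draws are then forced to be cheddar, giving 49 + 9 = 58.

58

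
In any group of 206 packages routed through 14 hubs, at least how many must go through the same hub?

If each of the 14 hubs held at most 14, the total would be at most 14 × 14 = 196 < 206, a contradiction.
So at least one holds ⌈206/14⌉ = 15.

15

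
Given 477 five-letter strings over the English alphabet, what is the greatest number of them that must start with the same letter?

19

If each of the 26 possible first letters held at most 18, the total would be at most 26 × 18 = 468 < 477, a contradiction.
So at least one holds ⌈477/26⌉ = 19.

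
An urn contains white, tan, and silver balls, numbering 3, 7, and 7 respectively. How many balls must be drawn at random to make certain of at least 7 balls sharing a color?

Treat the 3 colors as pigeonholes.
In the worst case we take at most 6 of each color, but all 3 white (fewer than 6), giving 3 + 6 + 6 = 15.
One more ball then forces some color to 7, so 15 + 1 = 16.

16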